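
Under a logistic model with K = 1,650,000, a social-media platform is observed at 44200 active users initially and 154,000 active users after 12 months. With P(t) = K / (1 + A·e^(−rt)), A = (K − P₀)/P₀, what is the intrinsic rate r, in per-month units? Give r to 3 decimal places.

r ≈ 0.110 per month

A = (1650000 − 44200)/44200 = 36.33032
154000 = 1650000/(1 + 36.33032·e^(−r·12)) → e^(−12r) = (10.71429 − 1)/36.33032 = 0.267388
r = −ln(0.267388)/12 = 1.31906/12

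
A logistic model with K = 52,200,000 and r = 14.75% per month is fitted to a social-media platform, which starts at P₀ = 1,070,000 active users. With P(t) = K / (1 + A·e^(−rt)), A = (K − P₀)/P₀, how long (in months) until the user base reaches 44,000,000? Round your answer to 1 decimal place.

A = (52200000 − 1070000)/1070000 = 47.78505
44000000 = 52200000/(1 + 47.78505·e^(−0.1475t)) → 1 + 47.78505·e^(−0.1475t) = 1.18636
e^(−0.1475t) = 0.0039 → t = ln(256.40757)/0.1475 = 5.54677/0.1475

t ≈ 37.6 months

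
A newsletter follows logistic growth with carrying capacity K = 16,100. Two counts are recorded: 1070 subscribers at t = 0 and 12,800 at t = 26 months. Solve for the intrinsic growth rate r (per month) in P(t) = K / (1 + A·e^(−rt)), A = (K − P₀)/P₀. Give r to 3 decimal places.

A = (16100 − 1070)/1070 = 14.04673
12800 = 16100/(1 + 14.04673·e^(−r·26)) → e^(−26r) = (1.25781 − 1)/14.04673 = 0.018354
r = −ln(0.018354)/26 = 3.99791/26

r ≈ 0.154 per month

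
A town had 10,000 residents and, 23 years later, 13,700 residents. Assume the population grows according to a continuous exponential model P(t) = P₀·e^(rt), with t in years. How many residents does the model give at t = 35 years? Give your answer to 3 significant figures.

≈ 16,100 residents

r = ln(13700/10000) / 23 ≈ 0.013687 per year
P(35) = 10000 · e^(0.013687·35) = 10000 · 1.61456 ≈ 16145.56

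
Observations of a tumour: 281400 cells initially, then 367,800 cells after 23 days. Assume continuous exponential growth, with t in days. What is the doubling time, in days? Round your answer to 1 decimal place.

r = ln(367800/281400) / 23 = ln(1.30704) / 23 ≈ 0.011642 per day
doubling time = ln 2 / |r| = 0.69315 / 0.011642

doubling time ≈ 59.5 days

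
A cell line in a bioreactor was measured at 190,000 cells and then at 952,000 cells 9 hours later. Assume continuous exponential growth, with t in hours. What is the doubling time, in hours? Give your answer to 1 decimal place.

r = ln(952000/190000) / 9 = ln(5.01053) / 9 ≈ 0.17906 per hour
doubling time = ln 2 / |r| = 0.69315 / 0.17906

doubling time ≈ 3.9 hours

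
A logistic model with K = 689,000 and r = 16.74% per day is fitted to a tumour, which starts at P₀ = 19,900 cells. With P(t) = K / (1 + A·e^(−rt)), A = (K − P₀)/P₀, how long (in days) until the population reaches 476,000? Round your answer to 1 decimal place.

A = (689000 − 19900)/19900 = 33.62312
476000 = 689000/(1 + 33.62312·e^(−0.1674t)) → 1 + 33.62312·e^(−0.1674t) = 1.44748
e^(−0.1674t) = 0.013309 → t = ln(75.13898)/0.1674 = 4.31934/0.1674

t ≈ 25.8 days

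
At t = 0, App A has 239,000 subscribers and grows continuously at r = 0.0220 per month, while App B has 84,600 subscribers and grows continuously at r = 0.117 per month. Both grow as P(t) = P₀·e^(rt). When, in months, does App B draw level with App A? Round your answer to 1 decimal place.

239000·e^(0.022t) = 84600·e^(0.117t)
239000/84600 = e^((0.117 − 0.022)t) → ln(2.82506) = 0.095·t
t = 1.03853 / 0.095

t ≈ 10.9 months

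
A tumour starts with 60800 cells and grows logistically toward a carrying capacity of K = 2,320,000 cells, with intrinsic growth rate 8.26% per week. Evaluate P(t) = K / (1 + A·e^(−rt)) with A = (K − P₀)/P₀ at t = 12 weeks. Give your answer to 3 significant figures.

A = (2320000 − 60800)/60800 = 37.15789
P(12) = 2320000 / (1 + 37.15789·e^(−0.0826·12)) = 2320000 / (1 + 37.15789·0.371131)
= 2320000 / 14.79045 ≈ 156857.98

≈ 157,000 cells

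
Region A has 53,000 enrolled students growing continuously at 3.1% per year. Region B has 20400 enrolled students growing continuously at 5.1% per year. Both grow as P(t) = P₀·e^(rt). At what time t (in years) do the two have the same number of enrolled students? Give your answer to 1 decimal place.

t ≈ 47.7 years

53000·e^(0.031t) = 20400·e^(0.051t)
53000/20400 = e^((0.051 − 0.031)t) → ln(2.59804) = 0.02·t
t = 0.95476 / 0.02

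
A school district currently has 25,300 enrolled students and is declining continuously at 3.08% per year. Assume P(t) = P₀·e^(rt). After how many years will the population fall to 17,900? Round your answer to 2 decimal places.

t ≈ 11.23 years

17900 = 25300 · e^(-0.0308·t)
t = ln(17900/25300) / -0.0308 = ln(0.70751) / -0.0308 = -0.346 / -0.0308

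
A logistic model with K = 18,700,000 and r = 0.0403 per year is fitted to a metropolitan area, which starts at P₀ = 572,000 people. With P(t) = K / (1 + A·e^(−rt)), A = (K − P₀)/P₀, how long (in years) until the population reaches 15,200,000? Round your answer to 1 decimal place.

t ≈ 122.2 years

A = (18700000 − 572000)/572000 = 31.69231
15200000 = 18700000/(1 + 31.69231·e^(−0.0403t)) → 1 + 31.69231·e^(−0.0403t) = 1.23026
e^(−0.0403t) = 0.007266 → t = ln(137.63516)/0.0403 = 4.92461/0.0403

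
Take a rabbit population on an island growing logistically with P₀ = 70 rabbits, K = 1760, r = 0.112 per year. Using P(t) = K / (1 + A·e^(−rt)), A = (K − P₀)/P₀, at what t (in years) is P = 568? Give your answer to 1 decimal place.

A = (1760 − 70)/70 = 24.14286
568 = 1760/(1 + 24.14286·e^(−0.112t)) → 1 + 24.14286·e^(−0.112t) = 3.09859
e^(−0.112t) = 0.086924 → t = ln(11.50431)/0.112 = 2.44272/0.112

t ≈ 21.8 years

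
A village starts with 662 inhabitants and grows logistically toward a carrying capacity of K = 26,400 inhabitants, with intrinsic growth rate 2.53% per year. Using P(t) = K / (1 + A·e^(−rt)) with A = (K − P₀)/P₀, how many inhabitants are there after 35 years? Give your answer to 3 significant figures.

≈ 1,550 inhabitants

A = (26400 − 662)/662 = 38.87915
P(35) = 26400 / (1 + 38.87915·e^(−0.0253·35)) = 26400 / (1 + 38.87915·0.412508)
= 26400 / 17.03796 ≈ 1549.48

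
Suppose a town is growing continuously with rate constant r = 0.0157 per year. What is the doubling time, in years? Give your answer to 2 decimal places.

doubling time ≈ 44.15 years

doubling time = ln(2) / |r| = 0.69315 / 0.0157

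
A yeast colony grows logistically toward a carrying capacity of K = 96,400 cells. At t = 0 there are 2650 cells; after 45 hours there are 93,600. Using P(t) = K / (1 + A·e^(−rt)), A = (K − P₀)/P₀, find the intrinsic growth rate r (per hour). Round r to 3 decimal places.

r ≈ 0.157 per hour

A = (96400 − 2650)/2650 = 35.37736
93600 = 96400/(1 + 35.37736·e^(−r·45)) → e^(−45r) = (1.02991 − 1)/35.37736 = 0.000846
r = −ln(0.000846)/45 = 7.07548/45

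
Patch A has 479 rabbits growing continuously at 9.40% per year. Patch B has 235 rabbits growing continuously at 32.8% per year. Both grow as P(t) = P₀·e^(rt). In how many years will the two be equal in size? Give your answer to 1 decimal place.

479·e^(0.094t) = 235·e^(0.328t)
479/235 = e^((0.328 − 0.094)t) → ln(2.0383) = 0.234·t
t = 0.71212 / 0.234

t ≈ 3.0 years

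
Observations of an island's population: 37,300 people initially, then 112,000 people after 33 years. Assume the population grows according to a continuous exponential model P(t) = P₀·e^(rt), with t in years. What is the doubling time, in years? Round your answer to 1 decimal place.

doubling time ≈ 20.8 years

r = ln(112000/37300) / 33 = ln(3.00268) / 33 ≈ 0.033318 per year
doubling time = ln 2 / |r| = 0.69315 / 0.033318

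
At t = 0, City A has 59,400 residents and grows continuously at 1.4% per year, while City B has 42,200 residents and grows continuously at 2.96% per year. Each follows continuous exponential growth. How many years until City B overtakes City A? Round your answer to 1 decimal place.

59400·e^(0.014t) = 42200·e^(0.0296t)
59400/42200 = e^((0.0296 − 0.014)t) → ln(1.40758) = 0.0156·t
t = 0.34187 / 0.0156

t ≈ 21.9 years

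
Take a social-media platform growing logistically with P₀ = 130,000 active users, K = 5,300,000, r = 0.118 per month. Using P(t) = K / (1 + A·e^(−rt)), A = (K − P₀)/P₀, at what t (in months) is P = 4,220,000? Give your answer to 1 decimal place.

A = (5300000 − 130000)/130000 = 39.76923
4220000 = 5300000/(1 + 39.76923·e^(−0.118t)) → 1 + 39.76923·e^(−0.118t) = 1.25592
e^(−0.118t) = 0.006435 → t = ln(155.39459)/0.118 = 5.04597/0.118

t ≈ 42.8 months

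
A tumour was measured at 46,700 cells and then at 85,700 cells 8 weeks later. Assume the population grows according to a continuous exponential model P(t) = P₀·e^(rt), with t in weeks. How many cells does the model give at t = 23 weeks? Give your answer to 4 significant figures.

≈ 267,500 cells

r = ln(85700/46700) / 8 ≈ 0.075889 per week
P(23) = 46700 · e^(0.075889·23) = 46700 · 5.72841 ≈ 267516.59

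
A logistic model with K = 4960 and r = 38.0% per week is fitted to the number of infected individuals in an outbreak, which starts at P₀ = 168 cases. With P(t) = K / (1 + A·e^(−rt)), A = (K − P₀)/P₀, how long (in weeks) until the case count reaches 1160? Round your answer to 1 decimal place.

A = (4960 − 168)/168 = 28.52381
1160 = 4960/(1 + 28.52381·e^(−0.38t)) → 1 + 28.52381·e^(−0.38t) = 4.27586
e^(−0.38t) = 0.114847 → t = ln(8.70727)/0.38 = 2.16416/0.38

t ≈ 5.7 weeks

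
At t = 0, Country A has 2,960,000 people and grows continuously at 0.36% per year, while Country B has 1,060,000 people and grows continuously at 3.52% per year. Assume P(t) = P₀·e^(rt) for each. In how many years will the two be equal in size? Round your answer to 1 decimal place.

t ≈ 32.5 years

2960000·e^(0.0036t) = 1060000·e^(0.0352t)
2960000/1060000 = e^((0.0352 − 0.0036)t) → ln(2.79245) = 0.0316·t
t = 1.02692 / 0.0316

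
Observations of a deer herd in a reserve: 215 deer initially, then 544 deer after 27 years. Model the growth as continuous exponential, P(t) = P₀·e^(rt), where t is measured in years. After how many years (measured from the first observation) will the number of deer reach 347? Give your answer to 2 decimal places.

t ≈ 13.92 years

r = ln(544/215) / 27 ≈ 0.034382 per year
t = ln(347/215) / r = 0.47869 / 0.034382 ≈ 13.923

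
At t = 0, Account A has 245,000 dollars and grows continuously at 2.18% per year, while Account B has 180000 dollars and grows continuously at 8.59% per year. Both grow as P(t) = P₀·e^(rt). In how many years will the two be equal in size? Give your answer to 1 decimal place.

t ≈ 4.8 years

245000·e^(0.0218t) = 180000·e^(0.0859t)
245000/180000 = e^((0.0859 − 0.0218)t) → ln(1.36111) = 0.0641·t
t = 0.3083 / 0.0641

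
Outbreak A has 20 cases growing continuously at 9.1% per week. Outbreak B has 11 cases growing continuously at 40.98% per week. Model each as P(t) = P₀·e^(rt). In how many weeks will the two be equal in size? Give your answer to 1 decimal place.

20·e^(0.091t) = 11·e^(0.4098t)
20/11 = e^((0.4098 − 0.091)t) → ln(1.81818) = 0.3188·t
t = 0.59784 / 0.3188

t ≈ 1.9 weeks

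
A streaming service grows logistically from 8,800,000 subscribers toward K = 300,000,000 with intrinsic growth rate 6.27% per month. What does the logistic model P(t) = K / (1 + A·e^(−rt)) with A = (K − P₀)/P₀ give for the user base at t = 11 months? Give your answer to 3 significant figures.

A = (300000000 − 8800000)/8800000 = 33.09091
P(11) = 300000000 / (1 + 33.09091·e^(−0.0627·11)) = 300000000 / (1 + 33.09091·0.501727)
= 300000000 / 17.60259 ≈ 17042948.33

≈ 17,000,000 subscribers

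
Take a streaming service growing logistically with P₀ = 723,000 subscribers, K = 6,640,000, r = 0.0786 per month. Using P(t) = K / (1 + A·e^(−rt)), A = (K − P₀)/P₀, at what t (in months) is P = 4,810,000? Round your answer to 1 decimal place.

A = (6640000 − 723000)/723000 = 8.18396
4810000 = 6640000/(1 + 8.18396·e^(−0.0786t)) → 1 + 8.18396·e^(−0.0786t) = 1.38046
e^(−0.0786t) = 0.046488 → t = ln(21.51083)/0.0786 = 3.06856/0.0786

t ≈ 39.0 months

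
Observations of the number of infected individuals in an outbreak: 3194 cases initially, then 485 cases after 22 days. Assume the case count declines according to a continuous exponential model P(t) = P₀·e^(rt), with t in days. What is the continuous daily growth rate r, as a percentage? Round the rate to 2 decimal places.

485 = 3194 · e^(r·22)
e^(22r) = 485/3194 = 0.15185
r = ln(0.15185) / 22 = -1.88488 / 22

r ≈ -8.57% per day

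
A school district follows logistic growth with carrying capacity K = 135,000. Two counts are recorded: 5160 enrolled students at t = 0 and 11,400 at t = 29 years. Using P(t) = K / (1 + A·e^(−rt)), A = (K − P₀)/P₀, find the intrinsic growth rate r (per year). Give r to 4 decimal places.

r ≈ 0.0290 per year

A = (135000 − 5160)/5160 = 25.16279
11400 = 135000/(1 + 25.16279·e^(−r·29)) → e^(−29r) = (11.84211 − 1)/25.16279 = 0.430878
r = −ln(0.430878)/29 = 0.84193/29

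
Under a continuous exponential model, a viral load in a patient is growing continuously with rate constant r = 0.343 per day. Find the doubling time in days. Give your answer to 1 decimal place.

doubling time = ln(2) / |r| = 0.69315 / 0.343

doubling time ≈ 2.0 days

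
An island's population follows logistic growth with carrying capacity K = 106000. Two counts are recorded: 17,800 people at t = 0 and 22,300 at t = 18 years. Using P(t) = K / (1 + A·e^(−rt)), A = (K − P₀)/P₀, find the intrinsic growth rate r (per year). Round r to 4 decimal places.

A = (106000 − 17800)/17800 = 4.95506
22300 = 106000/(1 + 4.95506·e^(−r·18)) → e^(−18r) = (4.75336 − 1)/4.95506 = 0.757481
r = −ln(0.757481)/18 = 0.27776/18

r ≈ 0.0154 per year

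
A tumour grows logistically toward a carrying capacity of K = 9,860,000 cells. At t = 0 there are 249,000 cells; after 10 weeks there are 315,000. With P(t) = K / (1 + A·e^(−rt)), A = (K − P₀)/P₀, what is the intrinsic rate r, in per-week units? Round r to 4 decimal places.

r ≈ 0.0242 per week

A = (9860000 − 249000)/249000 = 38.59839
315000 = 9860000/(1 + 38.59839·e^(−r·10)) → e^(−10r) = (31.30159 − 1)/38.59839 = 0.785048
r = −ln(0.785048)/10 = 0.24201/10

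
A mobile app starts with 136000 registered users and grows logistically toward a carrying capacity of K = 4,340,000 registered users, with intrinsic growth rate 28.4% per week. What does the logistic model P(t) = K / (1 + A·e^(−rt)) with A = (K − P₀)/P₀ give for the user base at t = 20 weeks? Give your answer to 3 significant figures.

≈ 3,930,000 registered users

A = (4340000 − 136000)/136000 = 30.91176
P(20) = 4340000 / (1 + 30.91176·e^(−0.284·20)) = 4340000 / (1 + 30.91176·0.003414)
= 4340000 / 1.10552 ≈ 3925757.54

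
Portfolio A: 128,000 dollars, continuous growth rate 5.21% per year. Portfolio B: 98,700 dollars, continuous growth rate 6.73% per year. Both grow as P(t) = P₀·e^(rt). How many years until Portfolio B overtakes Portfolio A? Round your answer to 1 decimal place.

128000·e^(0.0521t) = 98700·e^(0.0673t)
128000/98700 = e^((0.0673 − 0.0521)t) → ln(1.29686) = 0.0152·t
t = 0.25995 / 0.0152

t ≈ 17.1 years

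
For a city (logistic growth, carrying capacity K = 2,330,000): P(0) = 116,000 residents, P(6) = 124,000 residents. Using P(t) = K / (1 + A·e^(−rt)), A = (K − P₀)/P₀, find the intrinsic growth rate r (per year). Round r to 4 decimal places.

r ≈ 0.0117 per year

A = (2330000 − 116000)/116000 = 19.08621
124000 = 2330000/(1 + 19.08621·e^(−r·6)) → e^(−6r) = (18.79032 − 1)/19.08621 = 0.932104
r = −ln(0.932104)/6 = 0.07031/6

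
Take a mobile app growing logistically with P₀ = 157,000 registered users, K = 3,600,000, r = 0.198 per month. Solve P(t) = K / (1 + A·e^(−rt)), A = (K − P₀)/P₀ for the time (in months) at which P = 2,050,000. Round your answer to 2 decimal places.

A = (3600000 − 157000)/157000 = 21.92994
2050000 = 3600000/(1 + 21.92994·e^(−0.198t)) → 1 + 21.92994·e^(−0.198t) = 1.7561
e^(−0.198t) = 0.034478 → t = ln(29.00411)/0.198 = 3.36744/0.198

t ≈ 17.01 months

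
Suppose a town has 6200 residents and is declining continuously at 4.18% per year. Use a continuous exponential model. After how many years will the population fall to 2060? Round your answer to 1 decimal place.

t ≈ 26.4 years

2060 = 6200 · e^(-0.0418·t)
t = ln(2060/6200) / -0.0418 = ln(0.33226) / -0.0418 = -1.10184 / -0.0418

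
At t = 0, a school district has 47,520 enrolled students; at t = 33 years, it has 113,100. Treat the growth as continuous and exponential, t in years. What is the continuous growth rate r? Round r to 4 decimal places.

r ≈ 0.0263 per year

113100 = 47520 · e^(r·33)
e^(33r) = 113100/47520 = 2.38005
r = ln(2.38005) / 33 = 0.86712 / 33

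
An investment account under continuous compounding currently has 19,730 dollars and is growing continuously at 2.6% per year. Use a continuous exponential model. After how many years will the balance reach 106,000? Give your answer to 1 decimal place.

106000 = 19730 · e^(0.026·t)
t = ln(106000/19730) / 0.026 = ln(5.37253) / 0.026 = 1.6813 / 0.026

t ≈ 64.7 years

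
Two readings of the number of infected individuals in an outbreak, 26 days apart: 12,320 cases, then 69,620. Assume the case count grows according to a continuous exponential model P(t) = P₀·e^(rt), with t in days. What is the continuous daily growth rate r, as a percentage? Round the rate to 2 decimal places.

r ≈ 6.66% per day

69620 = 12320 · e^(r·26)
e^(26r) = 69620/12320 = 5.65097
r = ln(5.65097) / 26 = 1.73183 / 26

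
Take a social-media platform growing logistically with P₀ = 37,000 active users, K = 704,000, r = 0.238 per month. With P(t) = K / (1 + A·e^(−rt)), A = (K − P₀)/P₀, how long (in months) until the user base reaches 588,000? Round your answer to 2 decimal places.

A = (704000 − 37000)/37000 = 18.02703
588000 = 704000/(1 + 18.02703·e^(−0.238t)) → 1 + 18.02703·e^(−0.238t) = 1.19728
e^(−0.238t) = 0.010944 → t = ln(91.37838)/0.238 = 4.51501/0.238

t ≈ 18.97 months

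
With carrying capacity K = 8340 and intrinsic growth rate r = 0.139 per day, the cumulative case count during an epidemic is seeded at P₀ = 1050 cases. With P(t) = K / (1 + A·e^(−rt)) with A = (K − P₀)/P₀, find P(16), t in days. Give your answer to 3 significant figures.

A = (8340 − 1050)/1050 = 6.94286
P(16) = 8340 / (1 + 6.94286·e^(−0.139·16)) = 8340 / (1 + 6.94286·0.108176)
= 8340 / 1.75105 ≈ 4762.86

≈ 4,760 cases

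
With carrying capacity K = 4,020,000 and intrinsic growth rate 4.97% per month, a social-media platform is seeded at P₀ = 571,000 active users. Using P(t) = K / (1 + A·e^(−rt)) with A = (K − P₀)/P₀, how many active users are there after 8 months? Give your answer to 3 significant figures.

A = (4020000 − 571000)/571000 = 6.04028
P(8) = 4020000 / (1 + 6.04028·e^(−0.0497·8)) = 4020000 / (1 + 6.04028·0.671931)
= 4020000 / 5.05865 ≈ 794678.42

≈ 795,000 active users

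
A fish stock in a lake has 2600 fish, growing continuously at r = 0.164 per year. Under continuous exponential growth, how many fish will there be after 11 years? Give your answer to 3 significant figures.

P(11) = 2600 · e^(0.164·11) = 2600 · e^(1.804)
= 2600 · 6.07389 ≈ 15792.13

≈ 15,800 fish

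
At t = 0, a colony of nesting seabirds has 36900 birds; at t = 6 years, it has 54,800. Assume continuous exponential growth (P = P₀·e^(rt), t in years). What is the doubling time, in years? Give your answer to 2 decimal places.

r = ln(54800/36900) / 6 = ln(1.48509) / 6 ≈ 0.065913 per year
doubling time = ln 2 / |r| = 0.69315 / 0.065913

doubling time ≈ 10.52 years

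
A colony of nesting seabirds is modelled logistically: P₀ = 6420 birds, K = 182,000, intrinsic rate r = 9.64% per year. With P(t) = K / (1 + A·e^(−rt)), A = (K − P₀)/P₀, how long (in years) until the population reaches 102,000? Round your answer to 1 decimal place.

A = (182000 − 6420)/6420 = 27.34891
102000 = 182000/(1 + 27.34891·e^(−0.0964t)) → 1 + 27.34891·e^(−0.0964t) = 1.78431
e^(−0.0964t) = 0.028678 → t = ln(34.86986)/0.0964 = 3.55162/0.0964

t ≈ 36.8 years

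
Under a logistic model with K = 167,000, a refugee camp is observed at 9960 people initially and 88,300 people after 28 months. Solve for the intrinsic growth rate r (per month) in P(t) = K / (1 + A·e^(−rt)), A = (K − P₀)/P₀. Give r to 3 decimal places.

A = (167000 − 9960)/9960 = 15.76707
88300 = 167000/(1 + 15.76707·e^(−r·28)) → e^(−28r) = (1.89128 − 1)/15.76707 = 0.056528
r = −ln(0.056528)/28 = 2.87302/28

r ≈ 0.103 per month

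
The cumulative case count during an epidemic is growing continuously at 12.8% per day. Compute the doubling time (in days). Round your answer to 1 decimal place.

doubling time ≈ 5.4 days

doubling time = ln(2) / |r| = 0.69315 / 0.128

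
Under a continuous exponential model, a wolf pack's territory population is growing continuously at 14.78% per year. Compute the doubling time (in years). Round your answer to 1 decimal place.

doubling time = ln(2) / |r| = 0.69315 / 0.1478

doubling time ≈ 4.7 years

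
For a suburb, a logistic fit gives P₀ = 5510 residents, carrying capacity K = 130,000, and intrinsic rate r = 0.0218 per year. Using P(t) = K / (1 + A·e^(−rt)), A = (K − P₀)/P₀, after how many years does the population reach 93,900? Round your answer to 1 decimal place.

t ≈ 186.9 years

A = (130000 − 5510)/5510 = 22.59347
93900 = 130000/(1 + 22.59347·e^(−0.0218t)) → 1 + 22.59347·e^(−0.0218t) = 1.38445
e^(−0.0218t) = 0.017016 → t = ln(58.76805)/0.0218 = 4.0736/0.0218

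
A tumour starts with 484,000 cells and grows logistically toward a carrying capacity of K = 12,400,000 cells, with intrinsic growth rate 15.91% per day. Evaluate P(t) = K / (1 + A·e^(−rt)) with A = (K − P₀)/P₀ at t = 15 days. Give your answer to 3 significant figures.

A = (12400000 − 484000)/484000 = 24.61983
P(15) = 12400000 / (1 + 24.61983·e^(−0.1591·15)) = 12400000 / (1 + 24.61983·0.091951)
= 12400000 / 3.26382 ≈ 3799232.4

≈ 3,800,000 cells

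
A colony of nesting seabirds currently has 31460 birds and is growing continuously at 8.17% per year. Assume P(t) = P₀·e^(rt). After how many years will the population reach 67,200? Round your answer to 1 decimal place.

t ≈ 9.3 years

67200 = 31460 · e^(0.0817·t)
t = ln(67200/31460) / 0.0817 = ln(2.13605) / 0.0817 = 0.75896 / 0.0817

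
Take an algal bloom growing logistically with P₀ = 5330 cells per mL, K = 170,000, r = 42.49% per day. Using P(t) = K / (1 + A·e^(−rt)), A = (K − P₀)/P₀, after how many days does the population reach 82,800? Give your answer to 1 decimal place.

t ≈ 8.0 days

A = (170000 − 5330)/5330 = 30.89493
82800 = 170000/(1 + 30.89493·e^(−0.4249t)) → 1 + 30.89493·e^(−0.4249t) = 2.05314
e^(−0.4249t) = 0.034088 → t = ln(29.33602)/0.4249 = 3.37882/0.4249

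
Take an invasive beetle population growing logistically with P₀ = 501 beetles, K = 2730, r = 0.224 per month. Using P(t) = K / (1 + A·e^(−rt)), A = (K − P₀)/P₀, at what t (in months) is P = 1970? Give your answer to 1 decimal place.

A = (2730 − 501)/501 = 4.4491
1970 = 2730/(1 + 4.4491·e^(−0.224t)) → 1 + 4.4491·e^(−0.224t) = 1.38579
e^(−0.224t) = 0.086711 → t = ln(11.53254)/0.224 = 2.44517/0.224

t ≈ 10.9 months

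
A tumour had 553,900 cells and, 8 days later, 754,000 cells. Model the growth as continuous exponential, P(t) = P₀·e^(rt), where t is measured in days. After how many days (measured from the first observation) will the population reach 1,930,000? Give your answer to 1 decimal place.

r = ln(754000/553900) / 8 ≈ 0.038551 per day
t = ln(1930000/553900) / r = 1.24829 / 0.038551 ≈ 32.38

t ≈ 32.4 days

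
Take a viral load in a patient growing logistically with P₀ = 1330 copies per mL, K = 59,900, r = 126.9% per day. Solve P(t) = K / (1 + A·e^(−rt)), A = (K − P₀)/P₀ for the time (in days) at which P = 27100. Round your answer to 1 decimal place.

A = (59900 − 1330)/1330 = 44.03759
27100 = 59900/(1 + 44.03759·e^(−1.269t)) → 1 + 44.03759·e^(−1.269t) = 2.21033
e^(−1.269t) = 0.027484 → t = ln(36.38472)/1.269 = 3.59415/1.269

t ≈ 2.8 days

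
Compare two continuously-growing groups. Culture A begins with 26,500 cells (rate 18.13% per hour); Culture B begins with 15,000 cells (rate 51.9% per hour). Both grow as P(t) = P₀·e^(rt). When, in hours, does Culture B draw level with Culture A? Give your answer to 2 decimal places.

26500·e^(0.1813t) = 15000·e^(0.519t)
26500/15000 = e^((0.519 − 0.1813)t) → ln(1.76667) = 0.3377·t
t = 0.56909 / 0.3377

t ≈ 1.69 hours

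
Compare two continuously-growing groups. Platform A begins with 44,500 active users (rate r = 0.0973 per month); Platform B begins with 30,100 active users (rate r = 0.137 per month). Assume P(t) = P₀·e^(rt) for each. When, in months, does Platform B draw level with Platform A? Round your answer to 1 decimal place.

t ≈ 9.8 months

44500·e^(0.0973t) = 30100·e^(0.137t)
44500/30100 = e^((0.137 − 0.0973)t) → ln(1.47841) = 0.0397·t
t = 0.39096 / 0.0397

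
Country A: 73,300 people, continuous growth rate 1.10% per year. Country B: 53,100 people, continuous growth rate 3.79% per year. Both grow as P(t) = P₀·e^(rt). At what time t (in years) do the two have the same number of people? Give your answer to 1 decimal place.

t ≈ 12.0 years

73300·e^(0.011t) = 53100·e^(0.0379t)
73300/53100 = e^((0.0379 − 0.011)t) → ln(1.38041) = 0.0269·t
t = 0.32238 / 0.0269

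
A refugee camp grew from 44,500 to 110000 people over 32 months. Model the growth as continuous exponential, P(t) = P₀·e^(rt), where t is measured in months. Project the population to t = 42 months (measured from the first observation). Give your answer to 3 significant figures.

≈ 146,000 people

r = ln(110000/44500) / 32 ≈ 0.028281 per month
P(42) = 44500 · e^(0.028281·42) = 44500 · 3.27986 ≈ 145953.8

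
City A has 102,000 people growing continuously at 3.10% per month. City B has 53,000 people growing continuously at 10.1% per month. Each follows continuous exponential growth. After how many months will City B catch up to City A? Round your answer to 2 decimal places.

t ≈ 9.35 months

102000·e^(0.031t) = 53000·e^(0.101t)
102000/53000 = e^((0.101 − 0.031)t) → ln(1.92453) = 0.07·t
t = 0.65468 / 0.07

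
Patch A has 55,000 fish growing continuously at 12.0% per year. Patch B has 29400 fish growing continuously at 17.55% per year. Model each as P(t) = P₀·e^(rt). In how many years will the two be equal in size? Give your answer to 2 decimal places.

55000·e^(0.12t) = 29400·e^(0.1755t)
55000/29400 = e^((0.1755 − 0.12)t) → ln(1.87075) = 0.0555·t
t = 0.62634 / 0.0555

t ≈ 11.29 years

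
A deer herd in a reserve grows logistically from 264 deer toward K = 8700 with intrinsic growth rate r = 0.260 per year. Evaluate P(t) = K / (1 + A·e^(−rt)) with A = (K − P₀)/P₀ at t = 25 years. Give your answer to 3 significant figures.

A = (8700 − 264)/264 = 31.95455
P(25) = 8700 / (1 + 31.95455·e^(−0.26·25)) = 8700 / (1 + 31.95455·0.001503)
= 8700 / 1.04804 ≈ 8301.2

≈ 8,300 deer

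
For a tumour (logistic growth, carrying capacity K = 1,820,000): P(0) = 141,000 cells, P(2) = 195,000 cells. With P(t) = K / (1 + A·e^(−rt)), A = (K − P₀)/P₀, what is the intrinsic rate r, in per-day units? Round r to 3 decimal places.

A = (1820000 − 141000)/141000 = 11.9078
195000 = 1820000/(1 + 11.9078·e^(−r·2)) → e^(−2r) = (9.33333 − 1)/11.9078 = 0.699821
r = −ln(0.699821)/2 = 0.35693/2

r ≈ 0.178 per day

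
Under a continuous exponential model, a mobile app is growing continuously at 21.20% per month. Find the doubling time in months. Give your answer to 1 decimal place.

doubling time = ln(2) / |r| = 0.69315 / 0.212

doubling time ≈ 3.3 months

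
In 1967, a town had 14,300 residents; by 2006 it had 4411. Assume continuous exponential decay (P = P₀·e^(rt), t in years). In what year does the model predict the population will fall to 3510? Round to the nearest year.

r = ln(4411/14300) / 39 = -1.17616/39 ≈ -0.030158 per year
t = ln(3510/14300) / r = -1.40464/-0.030158 ≈ 46.58 years after 1967

year 2014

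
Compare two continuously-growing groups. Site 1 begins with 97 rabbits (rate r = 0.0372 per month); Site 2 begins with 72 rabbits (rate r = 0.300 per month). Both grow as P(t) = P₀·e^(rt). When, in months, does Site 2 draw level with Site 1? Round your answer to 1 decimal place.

97·e^(0.0372t) = 72·e^(0.3t)
97/72 = e^((0.3 − 0.0372)t) → ln(1.34722) = 0.2628·t
t = 0.29804 / 0.2628

t ≈ 1.1 months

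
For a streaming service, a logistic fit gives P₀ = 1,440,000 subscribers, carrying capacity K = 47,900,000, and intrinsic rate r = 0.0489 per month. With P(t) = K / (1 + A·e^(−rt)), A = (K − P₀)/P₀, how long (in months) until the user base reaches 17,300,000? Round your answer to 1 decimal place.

A = (47900000 − 1440000)/1440000 = 32.26389
17300000 = 47900000/(1 + 32.26389·e^(−0.0489t)) → 1 + 32.26389·e^(−0.0489t) = 2.76879
e^(−0.0489t) = 0.054822 → t = ln(18.2407)/0.0489 = 2.90366/0.0489

t ≈ 59.4 months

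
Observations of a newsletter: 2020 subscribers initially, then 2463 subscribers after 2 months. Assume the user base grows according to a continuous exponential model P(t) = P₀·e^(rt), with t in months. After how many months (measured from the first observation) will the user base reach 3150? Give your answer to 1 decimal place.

r = ln(2463/2020) / 2 ≈ 0.099141 per month
t = ln(3150/2020) / r = 0.4443 / 0.099141 ≈ 4.482

t ≈ 4.5 months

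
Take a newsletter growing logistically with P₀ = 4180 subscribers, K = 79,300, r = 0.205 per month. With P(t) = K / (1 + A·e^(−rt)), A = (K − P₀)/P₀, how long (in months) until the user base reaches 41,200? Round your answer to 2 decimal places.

t ≈ 14.47 months

A = (79300 − 4180)/4180 = 17.97129
41200 = 79300/(1 + 17.97129·e^(−0.205t)) → 1 + 17.97129·e^(−0.205t) = 1.92476
e^(−0.205t) = 0.051457 → t = ln(19.43352)/0.205 = 2.967/0.205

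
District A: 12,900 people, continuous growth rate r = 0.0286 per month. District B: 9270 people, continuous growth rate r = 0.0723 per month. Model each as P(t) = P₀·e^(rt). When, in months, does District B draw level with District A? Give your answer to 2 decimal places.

t ≈ 7.56 months

12900·e^(0.0286t) = 9270·e^(0.0723t)
12900/9270 = e^((0.0723 − 0.0286)t) → ln(1.39159) = 0.0437·t
t = 0.33044 / 0.0437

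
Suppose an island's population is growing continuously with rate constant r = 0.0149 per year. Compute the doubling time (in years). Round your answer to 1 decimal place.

doubling time = ln(2) / |r| = 0.69315 / 0.0149

doubling time ≈ 46.5 years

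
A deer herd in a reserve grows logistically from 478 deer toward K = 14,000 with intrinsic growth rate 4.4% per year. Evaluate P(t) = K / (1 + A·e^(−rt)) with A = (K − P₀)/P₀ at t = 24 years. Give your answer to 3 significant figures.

≈ 1,290 deer

A = (14000 − 478)/478 = 28.2887
P(24) = 14000 / (1 + 28.2887·e^(−0.044·24)) = 14000 / (1 + 28.2887·0.347844)
= 14000 / 10.84007 ≈ 1291.5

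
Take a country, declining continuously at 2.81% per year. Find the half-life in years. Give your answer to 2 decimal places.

half-life ≈ 24.67 years

half-life = ln(2) / |r| = 0.69315 / 0.0281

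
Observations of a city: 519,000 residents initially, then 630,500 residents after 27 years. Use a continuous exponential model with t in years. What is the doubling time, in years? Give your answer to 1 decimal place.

r = ln(630500/519000) / 27 = ln(1.21484) / 27 ≈ 0.007208 per year
doubling time = ln 2 / |r| = 0.69315 / 0.007208

doubling time ≈ 96.2 years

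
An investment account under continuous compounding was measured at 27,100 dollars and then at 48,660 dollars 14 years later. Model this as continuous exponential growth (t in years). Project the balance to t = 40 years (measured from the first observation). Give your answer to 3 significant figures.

≈ 144,000 dollars

r = ln(48660/27100) / 14 ≈ 0.041809 per year
P(40) = 27100 · e^(0.041809·40) = 27100 · 5.32468 ≈ 144298.91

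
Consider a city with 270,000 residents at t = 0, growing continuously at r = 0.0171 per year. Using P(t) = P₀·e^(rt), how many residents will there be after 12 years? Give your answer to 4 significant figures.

P(12) = 270000 · e^(0.0171·12) = 270000 · e^(0.2052)
= 270000 · 1.22777 ≈ 331498.06

≈ 331,500 residents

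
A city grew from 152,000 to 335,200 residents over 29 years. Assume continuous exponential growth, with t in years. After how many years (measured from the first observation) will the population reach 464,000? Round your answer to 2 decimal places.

t ≈ 40.92 years

r = ln(335200/152000) / 29 ≈ 0.027271 per year
t = ln(464000/152000) / r = 1.116 / 0.027271 ≈ 40.923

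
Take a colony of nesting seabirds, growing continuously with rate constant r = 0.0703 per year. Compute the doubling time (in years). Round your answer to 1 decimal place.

doubling time ≈ 9.9 years

doubling time = ln(2) / |r| = 0.69315 / 0.0703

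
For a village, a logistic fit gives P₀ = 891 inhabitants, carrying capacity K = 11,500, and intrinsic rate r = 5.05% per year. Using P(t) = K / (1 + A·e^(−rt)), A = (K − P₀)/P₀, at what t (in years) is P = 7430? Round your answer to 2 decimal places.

t ≈ 60.97 years

A = (11500 − 891)/891 = 11.90685
7430 = 11500/(1 + 11.90685·e^(−0.0505t)) → 1 + 11.90685·e^(−0.0505t) = 1.54778
e^(−0.0505t) = 0.046005 → t = ln(21.73658)/0.0505 = 3.079/0.0505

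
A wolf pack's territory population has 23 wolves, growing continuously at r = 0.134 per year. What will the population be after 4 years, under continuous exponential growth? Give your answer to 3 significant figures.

≈ 39.3 wolves

P(4) = 23 · e^(0.134·4) = 23 · e^(0.536)
= 23 · 1.70916 ≈ 39.31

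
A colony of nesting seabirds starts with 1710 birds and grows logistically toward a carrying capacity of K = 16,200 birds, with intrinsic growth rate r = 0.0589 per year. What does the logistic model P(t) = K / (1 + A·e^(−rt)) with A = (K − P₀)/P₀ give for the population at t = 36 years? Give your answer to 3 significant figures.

A = (16200 − 1710)/1710 = 8.47368
P(36) = 16200 / (1 + 8.47368·e^(−0.0589·36)) = 16200 / (1 + 8.47368·0.119984)
= 16200 / 2.0167 ≈ 8032.91

≈ 8,030 birds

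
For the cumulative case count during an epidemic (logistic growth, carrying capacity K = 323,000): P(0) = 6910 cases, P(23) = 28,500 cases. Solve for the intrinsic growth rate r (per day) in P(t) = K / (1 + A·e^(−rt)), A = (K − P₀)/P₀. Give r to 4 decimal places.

A = (323000 − 6910)/6910 = 45.74385
28500 = 323000/(1 + 45.74385·e^(−r·23)) → e^(−23r) = (11.33333 − 1)/45.74385 = 0.225896
r = −ln(0.225896)/23 = 1.48768/23

r ≈ 0.0647 per day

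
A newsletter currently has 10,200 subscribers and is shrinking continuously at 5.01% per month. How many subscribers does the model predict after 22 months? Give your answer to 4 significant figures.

≈ 3,388 subscribers

P(22) = 10200 · e^(-0.0501·22) = 10200 · e^(-1.1022)
= 10200 · 0.33214 ≈ 3387.82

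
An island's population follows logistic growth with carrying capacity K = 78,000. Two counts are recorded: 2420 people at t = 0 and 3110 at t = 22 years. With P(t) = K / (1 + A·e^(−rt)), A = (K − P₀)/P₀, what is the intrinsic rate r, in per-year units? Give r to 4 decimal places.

r ≈ 0.0118 per year

A = (78000 − 2420)/2420 = 31.2314
3110 = 78000/(1 + 31.2314·e^(−r·22)) → e^(−22r) = (25.08039 − 1)/31.2314 = 0.771031
r = −ln(0.771031)/22 = 0.26003/22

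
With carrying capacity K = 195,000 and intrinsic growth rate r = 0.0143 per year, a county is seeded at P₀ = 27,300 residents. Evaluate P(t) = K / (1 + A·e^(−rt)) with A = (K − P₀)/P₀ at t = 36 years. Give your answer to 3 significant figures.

A = (195000 − 27300)/27300 = 6.14286
P(36) = 195000 / (1 + 6.14286·e^(−0.0143·36)) = 195000 / (1 + 6.14286·0.59762)
= 195000 / 4.67109 ≈ 41746.1

≈ 41,700 residents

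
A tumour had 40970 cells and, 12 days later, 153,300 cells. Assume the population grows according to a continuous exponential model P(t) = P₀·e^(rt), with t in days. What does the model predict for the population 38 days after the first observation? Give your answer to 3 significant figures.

r = ln(153300/40970) / 12 ≈ 0.109963 per day
P(38) = 40970 · e^(0.109963·38) = 40970 · 65.27416 ≈ 2674282.21

≈ 2,670,000 cells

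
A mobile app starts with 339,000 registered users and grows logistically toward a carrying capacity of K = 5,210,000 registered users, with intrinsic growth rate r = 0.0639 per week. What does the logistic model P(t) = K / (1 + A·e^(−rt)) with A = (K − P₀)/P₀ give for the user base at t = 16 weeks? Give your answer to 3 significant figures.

≈ 845,000 registered users

A = (5210000 − 339000)/339000 = 14.36873
P(16) = 5210000 / (1 + 14.36873·e^(−0.0639·16)) = 5210000 / (1 + 14.36873·0.359731)
= 5210000 / 6.16887 ≈ 844562.87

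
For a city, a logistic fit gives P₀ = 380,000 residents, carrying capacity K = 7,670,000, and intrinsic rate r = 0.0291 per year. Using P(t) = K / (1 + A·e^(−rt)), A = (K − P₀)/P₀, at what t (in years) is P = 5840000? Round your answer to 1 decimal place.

t ≈ 141.4 years

A = (7670000 − 380000)/380000 = 19.18421
5840000 = 7670000/(1 + 19.18421·e^(−0.0291t)) → 1 + 19.18421·e^(−0.0291t) = 1.31336
e^(−0.0291t) = 0.016334 → t = ln(61.22174)/0.0291 = 4.1145/0.0291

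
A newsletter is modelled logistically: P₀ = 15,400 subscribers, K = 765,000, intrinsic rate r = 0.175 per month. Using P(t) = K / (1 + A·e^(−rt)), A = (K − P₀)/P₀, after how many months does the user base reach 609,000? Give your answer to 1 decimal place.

A = (765000 − 15400)/15400 = 48.67532
609000 = 765000/(1 + 48.67532·e^(−0.175t)) → 1 + 48.67532·e^(−0.175t) = 1.25616
e^(−0.175t) = 0.005263 → t = ln(190.02098)/0.175 = 5.24713/0.175

t ≈ 30.0 months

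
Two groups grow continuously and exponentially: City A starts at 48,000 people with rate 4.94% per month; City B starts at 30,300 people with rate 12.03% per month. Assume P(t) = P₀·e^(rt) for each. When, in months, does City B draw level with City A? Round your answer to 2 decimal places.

48000·e^(0.0494t) = 30300·e^(0.1203t)
48000/30300 = e^((0.1203 − 0.0494)t) → ln(1.58416) = 0.0709·t
t = 0.46005 / 0.0709

t ≈ 6.49 months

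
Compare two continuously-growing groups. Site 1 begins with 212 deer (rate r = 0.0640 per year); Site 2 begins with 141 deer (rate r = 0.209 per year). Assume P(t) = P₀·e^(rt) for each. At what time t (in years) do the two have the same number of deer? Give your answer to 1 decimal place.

212·e^(0.064t) = 141·e^(0.209t)
212/141 = e^((0.209 − 0.064)t) → ln(1.50355) = 0.145·t
t = 0.40783 / 0.145

t ≈ 2.8 years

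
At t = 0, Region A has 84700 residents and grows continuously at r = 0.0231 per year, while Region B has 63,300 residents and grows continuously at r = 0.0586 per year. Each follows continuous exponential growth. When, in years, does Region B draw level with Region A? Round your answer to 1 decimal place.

84700·e^(0.0231t) = 63300·e^(0.0586t)
84700/63300 = e^((0.0586 − 0.0231)t) → ln(1.33807) = 0.0355·t
t = 0.29123 / 0.0355

t ≈ 8.2 years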